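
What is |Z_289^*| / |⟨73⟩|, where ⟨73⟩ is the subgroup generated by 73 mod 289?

The order of 73 must divide φ(289) = φ(17^2) = 17·(17−1) = 272 = 2^4 · 17.
Divisors of 272: 1, 2, 4, 8, 16, 17, 34, 68, 136, 272.
Check 73^d mod 289 for each divisor in increasing order:
73^1 ≡ 73 (mod 289)
73^2 ≡ 127 (mod 289)
73^4 ≡ 234 (mod 289)
73^8 ≡ 135 (mod 289)
73^16 ≡ 18 (mod 289)
73^17 ≡ 158 (mod 289)
73^34 ≡ 110 (mod 289)
73^68 ≡ 251 (mod 289)
73^136 ≡ 288 (mod 289)
73^272 ≡ 1 (mod 289) ✓
The order of 73 is 272, so the subgroup it generates has 272 elements.
Index = |(Z/289Z)^×| / |⟨73⟩| = 272 / 272 = 1.

1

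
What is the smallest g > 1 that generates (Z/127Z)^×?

φ(127) = 127 − 1 = 126 = 2 · 3^2 · 7.
g is a primitive root iff g^(126/q) ≢ 1 (mod 127) for each prime q ∈ {2, 3, 7}.
g = 2: 2^63 ≡ 1 — hits 1, so not a primitive root.
g = 3: 3^63 ≡ 126; 3^42 ≡ 107; 3^18 ≡ 4 — none is 1, so 3 is a primitive root.
Hence the least primitive root of 127 is 3.

3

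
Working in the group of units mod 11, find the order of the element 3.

Since 3 ∈ (Z/11Z)^×, its order divides φ(11) = 11 − 1 = 10 = 2 · 5.
Divisors of 10: 1, 2, 5, 10.
Test each divisor d:
3^1 ≡ 3 (mod 11)
3^2 ≡ 9 (mod 11)
3^5 ≡ 1 (mod 11) ✓
So ord_11(3) = 5.

5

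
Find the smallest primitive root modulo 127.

φ(127) = 127 − 1 = 126 = 2 · 3^2 · 7.
Test candidates g = 2, 3, … against the prime factors q ∈ {2, 3, 7} of φ(127): g is a generator iff g^(126/q) ≢ 1 for every such q.
g = 2: 2^63 ≡ 1 — hits 1, so not a primitive root.
g = 3: 3^63 ≡ 126; 3^42 ≡ 107; 3^18 ≡ 4 — none is 1, so 3 is a primitive root.
So 3 is the smallest generator of (Z/127Z)^×.

3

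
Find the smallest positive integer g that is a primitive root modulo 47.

φ(47) = 47 − 1 = 46 = 2 · 23.
g is a primitive root iff g^(46/q) ≢ 1 (mod 47) for each prime q ∈ {2, 23}.
g = 2: 2^23 ≡ 1 — hits 1, so not a primitive root.
g = 3: 3^23 ≡ 1 — hits 1, so not a primitive root.
g = 4: 4^23 ≡ 1 — hits 1, so not a primitive root.
g = 5: 5^23 ≡ 46; 5^2 ≡ 25 — none is 1, so 5 is a primitive root.
So 5 is the smallest generator of (Z/47Z)^×.

5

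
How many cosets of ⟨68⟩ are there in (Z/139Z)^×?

1

The order of 68 must divide φ(139) = 139 − 1 = 138 = 2 · 3 · 23.
Divisors of 138: 1, 2, 3, 6, 23, 46, 69, 138.
Check 68^d mod 139 for each divisor in increasing order:
68^1 ≡ 68 (mod 139)
68^2 ≡ 37 (mod 139)
68^3 ≡ 14 (mod 139)
68^6 ≡ 57 (mod 139)
68^23 ≡ 97 (mod 139)
68^46 ≡ 96 (mod 139)
68^69 ≡ 138 (mod 139)
68^138 ≡ 1 (mod 139) ✓
Thus |⟨68⟩| = ord(68) = 138.
[(Z/139Z)^× : ⟨68⟩] = 138/138 = 1.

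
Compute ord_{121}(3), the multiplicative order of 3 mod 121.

5

The order of 3 must divide φ(121) = φ(11^2) = 11·(11−1) = 110 = 2 · 5 · 11.
Divisors of 110: 1, 2, 5, 10, 11, 22, 55, 110.
Check 3^d mod 121 for each divisor in increasing order:
3^1 ≡ 3 (mod 121)
3^2 ≡ 9 (mod 121)
3^5 ≡ 1 (mod 121) ✓
Hence ord(3) = 5.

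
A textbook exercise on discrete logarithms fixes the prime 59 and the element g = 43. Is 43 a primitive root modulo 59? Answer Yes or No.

Yes

φ(59) = 59 − 1 = 58 = 2 · 29.
An element g generates (Z/59Z)^× iff g^(58/q) ≢ 1 (mod 59) for each prime q ∈ {2, 29}.
43^29 ≡ 58 (mod 59)  [q = 2: ≢ 1 ✓]
43^2 ≡ 20 (mod 59)  [q = 29: ≢ 1 ✓]
All checks pass, so 43 has order 58 and is a primitive root modulo 59.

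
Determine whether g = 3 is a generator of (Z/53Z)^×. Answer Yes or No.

φ(53) = 53 − 1 = 52 = 2^2 · 13.
An element g generates (Z/53Z)^× iff g^(52/q) ≢ 1 (mod 53) for each prime q ∈ {2, 13}.
3^26 ≡ 52 (mod 53)  [q = 2: ≢ 1 ✓]
3^4 ≡ 28 (mod 53)  [q = 13: ≢ 1 ✓]
All checks pass, so 3 has order 52 and is a primitive root modulo 53.

Yes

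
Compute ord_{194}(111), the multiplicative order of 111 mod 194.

The order of 111 must divide φ(194) = φ(2)·φ(97) = 1·96 = 96 = 2^5 · 3.
Divisors of 96: 1, 2, 3, 4, 6, 8, 12, 16, 24, 32, 48, 96.
Evaluate successive powers at the divisors of 96:
111^1 ≡ 111
111^2 ≡ 99
111^3 ≡ 125
111^4 ≡ 101
111^6 ≡ 105
111^8 ≡ 113
111^12 ≡ 161
111^16 ≡ 159
111^24 ≡ 119
111^32 ≡ 61
111^48 ≡ 193
111^96 ≡ 1
Hence ord(111) = 96.

96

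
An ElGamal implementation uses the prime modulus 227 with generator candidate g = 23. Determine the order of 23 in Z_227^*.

113

By Lagrange's theorem, ord_227(23) divides φ(227) = 227 − 1 = 226 = 2 · 113.
Divisors of 226: 1, 2, 113, 226.
Evaluate successive powers at the divisors of 226:
23^1 ≡ 23 (mod 227)
23^2 ≡ 75 (mod 227)
23^113 ≡ 1 (mod 227) ✓
Hence ord(23) = 113.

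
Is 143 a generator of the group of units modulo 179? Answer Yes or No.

Yes

φ(179) = 179 − 1 = 178 = 2 · 89.
Test 143^(178/q) mod 179 for each prime factor q of 178:
143^89 ≡ 178 (mod 179)  [q = 2: ≢ 1 ✓]
143^2 ≡ 43 (mod 179)  [q = 89: ≢ 1 ✓]
Every test exponent gives a nontrivial residue, hence 143 generates the full group.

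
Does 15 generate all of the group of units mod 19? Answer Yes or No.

φ(19) = 19 − 1 = 18 = 2 · 3^2.
Test 15^(18/q) mod 19 for each prime factor q of 18:
15^9 ≡ 18 (mod 19)  [q = 2: ≢ 1 ✓]
15^6 ≡ 11 (mod 19)  [q = 3: ≢ 1 ✓]
Every test exponent gives a nontrivial residue, hence 15 generates the full group.

Yes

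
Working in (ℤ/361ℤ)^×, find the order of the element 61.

The order of 61 must divide φ(361) = φ(19^2) = 19·(19−1) = 342 = 2 · 3^2 · 19.
Divisors of 342: 1, 2, 3, 6, 9, 18, 19, 38, 57, 114, 171, 342.
Test each divisor d:
61^1 ≡ 61 (mod 361)
61^2 ≡ 111 (mod 361)
61^3 ≡ 273 (mod 361)
61^6 ≡ 163 (mod 361)
61^9 ≡ 96 (mod 361)
61^18 ≡ 191 (mod 361)
61^19 ≡ 99 (mod 361)
61^38 ≡ 54 (mod 361)
61^57 ≡ 292 (mod 361)
61^114 ≡ 68 (mod 361)
61^171 ≡ 1 (mod 361) ✓
Hence ord(61) = 171.

171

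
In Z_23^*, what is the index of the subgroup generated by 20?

1

ord(20) | φ(23) = 23 − 1 = 22 = 2 · 11.
Divisors of 22: 1, 2, 11, 22.
Check 20^d mod 23 for each divisor in increasing order:
20^1 ≡ 20
20^2 ≡ 9
20^11 ≡ 22
20^22 ≡ 1
So ord_23(20) = 22, hence |⟨20⟩| = 22.
The index is φ(23) / ord(20) = 22 / 22 = 1.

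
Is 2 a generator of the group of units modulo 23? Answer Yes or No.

No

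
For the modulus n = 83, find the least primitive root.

φ(83) = 83 − 1 = 82 = 2 · 41.
g is a primitive root iff g^(82/q) ≢ 1 (mod 83) for each prime q ∈ {2, 41}.
g = 2: 2^41 ≡ 82; 2^2 ≡ 4 — none is 1, so 2 is a primitive root.
So 2 is the smallest generator of (Z/83Z)^×.

2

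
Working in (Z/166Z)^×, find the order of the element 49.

Since 49 ∈ (Z/166Z)^×, its order divides φ(166) = φ(2)·φ(83) = 1·82 = 82 = 2 · 41.
Divisors of 82: 1, 2, 41, 82.
Check 49^d mod 166 for each divisor in increasing order:
49^1 ≡ 49 (mod 166)
49^2 ≡ 77 (mod 166)
49^41 ≡ 1 (mod 166) ✓
So ord_166(49) = 41.

41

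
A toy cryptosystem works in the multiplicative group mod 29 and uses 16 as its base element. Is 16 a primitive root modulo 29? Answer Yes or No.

No

φ(29) = 29 − 1 = 28 = 2^2 · 7.
An element g generates (Z/29Z)^× iff g^(28/q) ≢ 1 (mod 29) for each prime q ∈ {2, 7}.
16^14 ≡ 1 (mod 29)  [q = 2: ≡ 1 ✗]
16^4 ≡ 25 (mod 29)  [q = 7: ≢ 1 ✓]
16^14 ≡ 1 shows ord(16) | 14, strictly less than φ(29); not a primitive root.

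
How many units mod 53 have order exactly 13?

12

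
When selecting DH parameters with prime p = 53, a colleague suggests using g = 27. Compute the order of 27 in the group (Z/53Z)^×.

52

By Lagrange's theorem, ord_53(27) divides φ(53) = 53 − 1 = 52 = 2^2 · 13.
Divisors of 52: 1, 2, 4, 13, 26, 52.
Evaluate successive powers at the divisors of 52:
27^1 ≡ 27 (mod 53)
27^2 ≡ 40 (mod 53)
27^4 ≡ 10 (mod 53)
27^13 ≡ 23 (mod 53)
27^26 ≡ 52 (mod 53)
27^52 ≡ 1 (mod 53) ✓
Therefore the multiplicative order of 27 modulo 53 is 52.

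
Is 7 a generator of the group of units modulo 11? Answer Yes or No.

Yes

φ(11) = 11 − 1 = 10 = 2 · 5.
An element g generates (Z/11Z)^× iff g^(10/q) ≢ 1 (mod 11) for each prime q ∈ {2, 5}.
7^5 ≡ 10 (mod 11)  [q = 2: ≢ 1 ✓]
7^2 ≡ 5 (mod 11)  [q = 5: ≢ 1 ✓]
Every test exponent gives a nontrivial residue, hence 7 generates the full group.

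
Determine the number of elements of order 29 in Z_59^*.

28

φ(59) = 59 − 1 = 58 = 2 · 29.
Since (Z/59Z)^× is cyclic of order 58, the number of elements of order d is φ(d) when d | 58 and 0 otherwise.
29 | 58, and φ(29) = 29 − 1 = 28.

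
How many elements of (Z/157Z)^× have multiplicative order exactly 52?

φ(157) = 157 − 1 = 156 = 2^2 · 3 · 13.
Since (Z/157Z)^× is cyclic of order 156, the number of elements of order d is φ(d) when d | 156 and 0 otherwise.
52 = 2^2 · 13 divides 156, and φ(52) = 24.

24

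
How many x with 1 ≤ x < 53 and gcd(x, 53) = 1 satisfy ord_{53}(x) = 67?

0

φ(53) = 53 − 1 = 52 = 2^2 · 13.
Since (Z/53Z)^× is cyclic of order 52, the number of elements of order d is φ(d) when d | 52 and 0 otherwise.
Since 67 ∤ 52, the count is 0.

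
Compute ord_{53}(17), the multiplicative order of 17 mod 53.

26

The order of 17 must divide φ(53) = 53 − 1 = 52 = 2^2 · 13.
Divisors of 52: 1, 2, 4, 13, 26, 52.
Compute 17^d (mod 53) for the divisors d until we hit 1:
17^1 ≡ 17 (mod 53)
17^2 ≡ 24 (mod 53)
17^4 ≡ 46 (mod 53)
17^13 ≡ 52 (mod 53)
17^26 ≡ 1 (mod 53) ✓
So ord_53(17) = 26.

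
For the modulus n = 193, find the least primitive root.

φ(193) = 193 − 1 = 192 = 2^6 · 3.
Test candidates g = 2, 3, … against the prime factors q ∈ {2, 3} of φ(193): g is a generator iff g^(192/q) ≢ 1 for every such q.
g = 2: 2^96 ≡ 1 — hits 1, so not a primitive root.
g = 3: 3^96 ≡ 1 — hits 1, so not a primitive root.
g = 4: 4^96 ≡ 1 — hits 1, so not a primitive root.
g = 5: 5^96 ≡ 192; 5^64 ≡ 84 — none is 1, so 5 is a primitive root.
The smallest primitive root modulo 193 is 5.

5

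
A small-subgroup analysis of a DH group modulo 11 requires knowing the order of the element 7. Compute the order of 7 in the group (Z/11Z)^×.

10

The order of 7 must divide φ(11) = 11 − 1 = 10 = 2 · 5.
Divisors of 10: 1, 2, 5, 10.
Test each divisor d:
7^1 ≡ 7 (mod 11)
7^2 ≡ 5 (mod 11)
7^5 ≡ 10 (mod 11)
7^10 ≡ 1 (mod 11) ✓
So ord_11(7) = 10.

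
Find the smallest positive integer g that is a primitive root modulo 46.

5

φ(46) = φ(2)·φ(23) = 1·22 = 22 = 2 · 11.
Test candidates g = 2, 3, … against the prime factors q ∈ {2, 11} of φ(46): g is a generator iff g^(22/q) ≢ 1 for every such q.
g = 2: gcd(2, 46) = 2 > 1, not a unit — skip.
g = 3: 3^11 ≡ 1 — hits 1, so not a primitive root.
g = 4: gcd(4, 46) = 2 > 1, not a unit — skip.
g = 5: 5^11 ≡ 45; 5^2 ≡ 25 — none is 1, so 5 is a primitive root.
The smallest primitive root modulo 46 is 5.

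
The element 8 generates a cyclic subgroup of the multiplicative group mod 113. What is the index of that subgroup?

The order of 8 must divide φ(113) = 113 − 1 = 112 = 2^4 · 7.
Divisors of 112: 1, 2, 4, 7, 8, 14, 16, 28, 56, 112.
Check 8^d mod 113 for each divisor in increasing order:
8^1 ≡ 8 (mod 113)
8^2 ≡ 64 (mod 113)
8^4 ≡ 28 (mod 113)
8^7 ≡ 98 (mod 113)
8^8 ≡ 106 (mod 113)
8^14 ≡ 112 (mod 113)
8^16 ≡ 49 (mod 113)
8^28 ≡ 1 (mod 113) ✓
So ord_113(8) = 28, hence |⟨8⟩| = 28.
Index = |(Z/113Z)^×| / |⟨8⟩| = 112 / 28 = 4.

4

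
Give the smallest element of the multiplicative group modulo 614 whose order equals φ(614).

φ(614) = φ(2)·φ(307) = 1·306 = 306 = 2 · 3^2 · 17.
g is a primitive root iff g^(306/q) ≢ 1 (mod 614) for each prime q ∈ {2, 3, 17}.
g = 2: gcd(2, 614) = 2 > 1, not a unit — skip.
g = 3: 3^153 ≡ 613; 3^102 ≡ 1 — hits 1, so not a primitive root.
g = 4: gcd(4, 614) = 2 > 1, not a unit — skip.
g = 5: 5^153 ≡ 613; 5^102 ≡ 289; 5^18 ≡ 81 — none is 1, so 5 is a primitive root.
So 5 is the smallest generator of (Z/614Z)^×.

5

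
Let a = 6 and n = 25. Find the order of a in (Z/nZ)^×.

5

The order of 6 must divide φ(25) = φ(5^2) = 5·(5−1) = 20 = 2^2 · 5.
Divisors of 20: 1, 2, 4, 5, 10, 20.
Check 6^d mod 25 for each divisor in increasing order:
6^1 ≡ 6 (mod 25)
6^2 ≡ 11 (mod 25)
6^4 ≡ 21 (mod 25)
6^5 ≡ 1 (mod 25) ✓
The smallest such exponent is 5, so the order of 6 is 5.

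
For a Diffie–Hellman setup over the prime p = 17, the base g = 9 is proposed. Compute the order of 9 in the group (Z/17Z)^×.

8

By Lagrange's theorem, ord_17(9) divides φ(17) = 17 − 1 = 16 = 2^4.
Divisors of 16: 1, 2, 4, 8, 16.
Evaluate successive powers at the divisors of 16:
9^1 ≡ 9 (mod 17)
9^2 ≡ 13 (mod 17)
9^4 ≡ 16 (mod 17)
9^8 ≡ 1 (mod 17) ✓
Therefore the multiplicative order of 9 modulo 17 is 8.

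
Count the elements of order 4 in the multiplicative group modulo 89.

2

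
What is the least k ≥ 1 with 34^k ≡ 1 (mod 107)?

Since 34 ∈ (Z/107Z)^×, its order divides φ(107) = 107 − 1 = 106 = 2 · 53.
Divisors of 106: 1, 2, 53, 106.
Check 34^d mod 107 for each divisor in increasing order:
34^1 ≡ 34
34^2 ≡ 86
34^53 ≡ 1
So ord_107(34) = 53.

53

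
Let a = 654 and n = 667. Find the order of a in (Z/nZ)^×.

154

ord(654) | φ(667) = φ(23·29) = (23−1)·(29−1) = 22·28 = 616 = 2^3 · 7 · 11.
Divisors of 616: 1, 2, 4, 7, 8, 11, 14, 22, 28, 44, 56, 77, 88, 154, 308, 616.
Test each divisor d:
654^1 ≡ 654 (mod 667)
654^2 ≡ 169 (mod 667)
654^4 ≡ 547 (mod 667)
654^7 ≡ 175 (mod 667)
654^8 ≡ 393 (mod 667)
654^11 ≡ 344 (mod 667)
654^14 ≡ 610 (mod 667)
654^22 ≡ 277 (mod 667)
654^28 ≡ 581 (mod 667)
654^44 ≡ 24 (mod 667)
654^56 ≡ 59 (mod 667)
654^77 ≡ 436 (mod 667)
654^88 ≡ 576 (mod 667)
654^154 ≡ 1 (mod 667) ✓
Therefore the multiplicative order of 654 modulo 667 is 154.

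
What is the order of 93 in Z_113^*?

Since 93 ∈ (Z/113Z)^×, its order divides φ(113) = 113 − 1 = 112 = 2^4 · 7.
Divisors of 112: 1, 2, 4, 7, 8, 14, 16, 28, 56, 112.
Evaluate successive powers at the divisors of 112:
93^1 ≡ 93 (mod 113)
93^2 ≡ 61 (mod 113)
93^4 ≡ 105 (mod 113)
93^7 ≡ 42 (mod 113)
93^8 ≡ 64 (mod 113)
93^14 ≡ 69 (mod 113)
93^16 ≡ 28 (mod 113)
93^28 ≡ 15 (mod 113)
93^56 ≡ 112 (mod 113)
93^112 ≡ 1 (mod 113) ✓
Hence ord(93) = 112.

112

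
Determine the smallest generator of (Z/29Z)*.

2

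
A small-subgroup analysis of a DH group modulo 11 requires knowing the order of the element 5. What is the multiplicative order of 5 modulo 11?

5

ord(5) | φ(11) = 11 − 1 = 10 = 2 · 5.
Divisors of 10: 1, 2, 5, 10.
Test each divisor d:
5^1 ≡ 5 (mod 11)
5^2 ≡ 3 (mod 11)
5^5 ≡ 1 (mod 11) ✓
The smallest such exponent is 5, so the order of 5 is 5.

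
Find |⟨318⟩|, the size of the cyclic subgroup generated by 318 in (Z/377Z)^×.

ord(318) | φ(377) = φ(13·29) = (13−1)·(29−1) = 12·28 = 336 = 2^4 · 3 · 7.
Divisors of 336: 1, 2, 3, 4, 6, 7, 8, 12, 14, 16, 21, 24, 28, 42, 48, 56, 84, 112, 168, 336.
Compute 318^d (mod 377) for the divisors d until we hit 1:
318^1 ≡ 318
318^2 ≡ 88
318^3 ≡ 86
318^4 ≡ 204
318^6 ≡ 233
318^7 ≡ 202
318^8 ≡ 146
318^12 ≡ 1
So ord_377(318) = 12.

12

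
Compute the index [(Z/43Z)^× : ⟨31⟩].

2

By Lagrange's theorem, ord_43(31) divides φ(43) = 43 − 1 = 42 = 2 · 3 · 7.
Divisors of 42: 1, 2, 3, 6, 7, 14, 21, 42.
Check 31^d mod 43 for each divisor in increasing order:
31^1 ≡ 31
31^2 ≡ 15
31^3 ≡ 35
31^6 ≡ 21
31^7 ≡ 6
31^14 ≡ 36
31^21 ≡ 1
Thus |⟨31⟩| = ord(31) = 21.
The index is φ(43) / ord(31) = 42 / 21 = 2.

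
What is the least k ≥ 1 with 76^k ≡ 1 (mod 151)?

15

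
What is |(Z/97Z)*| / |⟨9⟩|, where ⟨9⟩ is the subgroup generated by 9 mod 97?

4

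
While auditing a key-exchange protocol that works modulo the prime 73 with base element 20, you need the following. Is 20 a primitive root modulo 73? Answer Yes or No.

Yes

φ(73) = 73 − 1 = 72 = 2^3 · 3^2.
It suffices to check that the order of 20 is not a proper divisor of 72: compute 20^(72/q) for q ∈ {2, 3}.
20^36 ≡ 72 (mod 73)  [q = 2: ≢ 1 ✓]
20^24 ≡ 64 (mod 73)  [q = 3: ≢ 1 ✓]
All checks pass, so 20 has order 72 and is a primitive root modulo 73.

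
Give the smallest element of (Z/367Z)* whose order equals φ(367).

6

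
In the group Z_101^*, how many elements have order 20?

8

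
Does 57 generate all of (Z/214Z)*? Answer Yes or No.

φ(214) = φ(2)·φ(107) = 1·106 = 106 = 2 · 53.
Test 57^(106/q) mod 214 for each prime factor q of 106:
57^53 ≡ 1 (mod 214)  [q = 2: ≡ 1 ✗]
57^2 ≡ 39 (mod 214)  [q = 53: ≢ 1 ✓]
57^53 ≡ 1 shows ord(57) | 53, strictly less than φ(214); not a primitive root.

No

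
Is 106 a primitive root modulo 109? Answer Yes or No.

No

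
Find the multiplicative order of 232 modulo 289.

The order of 232 must divide φ(289) = φ(17^2) = 17·(17−1) = 272 = 2^4 · 17.
Divisors of 272: 1, 2, 4, 8, 16, 17, 34, 68, 136, 272.
Evaluate successive powers at the divisors of 272:
232^1 ≡ 232 (mod 289)
232^2 ≡ 70 (mod 289)
232^4 ≡ 276 (mod 289)
232^8 ≡ 169 (mod 289)
232^16 ≡ 239 (mod 289)
232^17 ≡ 249 (mod 289)
232^34 ≡ 155 (mod 289)
232^68 ≡ 38 (mod 289)
232^136 ≡ 288 (mod 289)
232^272 ≡ 1 (mod 289) ✓
Hence ord(232) = 272.

272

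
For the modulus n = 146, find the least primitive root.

φ(146) = φ(2)·φ(73) = 1·72 = 72 = 2^3 · 3^2.
Test candidates g = 2, 3, … against the prime factors q ∈ {2, 3} of φ(146): g is a generator iff g^(72/q) ≢ 1 for every such q.
g = 2: gcd(2, 146) = 2 > 1, not a unit — skip.
g = 3: 3^36 ≡ 1 — hits 1, so not a primitive root.
g = 4: gcd(4, 146) = 2 > 1, not a unit — skip.
g = 5: 5^36 ≡ 145; 5^24 ≡ 81 — none is 1, so 5 is a primitive root.
Hence the least primitive root of 146 is 5.

5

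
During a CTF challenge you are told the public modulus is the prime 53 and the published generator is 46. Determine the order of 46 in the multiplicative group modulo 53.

13

The order of 46 must divide φ(53) = 53 − 1 = 52 = 2^2 · 13.
Divisors of 52: 1, 2, 4, 13, 26, 52.
Compute 46^d (mod 53) for the divisors d until we hit 1:
46^1 ≡ 46 (mod 53)
46^2 ≡ 49 (mod 53)
46^4 ≡ 16 (mod 53)
46^13 ≡ 1 (mod 53) ✓
Hence ord(46) = 13.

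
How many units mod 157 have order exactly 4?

φ(157) = 157 − 1 = 156 = 2^2 · 3 · 13.
(Z/157Z)^× is cyclic (|G| = 156); a cyclic group of order m has exactly φ(d) elements of each order d | m, and none otherwise.
4 = 2^2 divides 156, and φ(4) = 2.

2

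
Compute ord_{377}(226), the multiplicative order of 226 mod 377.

28

By Lagrange's theorem, ord_377(226) divides φ(377) = φ(13·29) = (13−1)·(29−1) = 12·28 = 336 = 2^4 · 3 · 7.
Divisors of 336: 1, 2, 3, 4, 6, 7, 8, 12, 14, 16, 21, 24, 28, 42, 48, 56, 84, 112, 168, 336.
Test each divisor d:
226^1 ≡ 226 (mod 377)
226^2 ≡ 181 (mod 377)
226^3 ≡ 190 (mod 377)
226^4 ≡ 339 (mod 377)
226^6 ≡ 285 (mod 377)
226^7 ≡ 320 (mod 377)
226^8 ≡ 313 (mod 377)
226^12 ≡ 170 (mod 377)
226^14 ≡ 233 (mod 377)
226^16 ≡ 326 (mod 377)
226^21 ≡ 291 (mod 377)
226^24 ≡ 248 (mod 377)
226^28 ≡ 1 (mod 377) ✓
So ord_377(226) = 28.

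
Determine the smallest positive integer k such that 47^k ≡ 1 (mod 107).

The order of 47 must divide φ(107) = 107 − 1 = 106 = 2 · 53.
Divisors of 106: 1, 2, 53, 106.
Test each divisor d:
47^1 ≡ 47
47^2 ≡ 69
47^53 ≡ 1
Therefore the multiplicative order of 47 modulo 107 is 53.

53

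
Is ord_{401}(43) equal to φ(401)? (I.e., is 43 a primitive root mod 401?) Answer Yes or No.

No

φ(401) = 401 − 1 = 400 = 2^4 · 5^2.
It suffices to check that the order of 43 is not a proper divisor of 400: compute 43^(400/q) for q ∈ {2, 5}.
43^200 ≡ 1 (mod 401)  [q = 2: ≡ 1 ✗]
43^80 ≡ 72 (mod 401)  [q = 5: ≢ 1 ✓]
The check at q = 2 fails, so 43 generates a proper subgroup.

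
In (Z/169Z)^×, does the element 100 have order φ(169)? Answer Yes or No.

No

φ(169) = φ(13^2) = 13·(13−1) = 156 = 2^2 · 3 · 13.
100 is a primitive root mod 169 iff 100^(φ(169)/q) ≢ 1 for every prime q | φ(169), i.e. q ∈ {2, 3, 13}.
100^78 ≡ 1 (mod 169)  [q = 2: ≡ 1 ✗]
100^52 ≡ 22 (mod 169)  [q = 3: ≢ 1 ✓]
100^12 ≡ 105 (mod 169)  [q = 13: ≢ 1 ✓]
The check at q = 2 fails, so 100 generates a proper subgroup.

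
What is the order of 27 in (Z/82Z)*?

By Lagrange's theorem, ord_82(27) divides φ(82) = φ(2)·φ(41) = 1·40 = 40 = 2^3 · 5.
Divisors of 40: 1, 2, 4, 5, 8, 10, 20, 40.
Compute 27^d (mod 82) for the divisors d until we hit 1:
27^1 ≡ 27
27^2 ≡ 73
27^4 ≡ 81
27^5 ≡ 55
27^8 ≡ 1
Hence ord(27) = 8.

8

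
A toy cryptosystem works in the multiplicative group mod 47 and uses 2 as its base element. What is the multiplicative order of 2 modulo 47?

ord(2) | φ(47) = 47 − 1 = 46 = 2 · 23.
Divisors of 46: 1, 2, 23, 46.
Compute 2^d (mod 47) for the divisors d until we hit 1:
2^1 ≡ 2 (mod 47)
2^2 ≡ 4 (mod 47)
2^23 ≡ 1 (mod 47) ✓
So ord_47(2) = 23.

23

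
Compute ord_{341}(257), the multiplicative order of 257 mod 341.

15

By Lagrange's theorem, ord_341(257) divides φ(341) = φ(11·31) = (11−1)·(31−1) = 10·30 = 300 = 2^2 · 3 · 5^2.
Divisors of 300: 1, 2, 3, 4, 5, 6, 10, 12, 15, 20, 25, 30, 50, 60, 75, 100, 150, 300.
Test each divisor d:
257^1 ≡ 257
257^2 ≡ 236
257^3 ≡ 295
257^4 ≡ 113
257^5 ≡ 56
257^6 ≡ 70
257^10 ≡ 67
257^12 ≡ 126
257^15 ≡ 1
Therefore the multiplicative order of 257 modulo 341 is 15.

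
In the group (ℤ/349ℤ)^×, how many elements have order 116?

56

φ(349) = 349 − 1 = 348 = 2^2 · 3 · 29.
(Z/349Z)^× is cyclic (|G| = 348); a cyclic group of order m has exactly φ(d) elements of each order d | m, and none otherwise.
116 = 2^2 · 29 divides 348, and φ(116) = 56.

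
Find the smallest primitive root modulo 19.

2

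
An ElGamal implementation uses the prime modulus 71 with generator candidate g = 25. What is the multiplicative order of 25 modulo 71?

5

ord(25) | φ(71) = 71 − 1 = 70 = 2 · 5 · 7.
Divisors of 70: 1, 2, 5, 7, 10, 14, 35, 70.
Test each divisor d:
25^1 ≡ 25 (mod 71)
25^2 ≡ 57 (mod 71)
25^5 ≡ 1 (mod 71) ✓
Therefore the multiplicative order of 25 modulo 71 is 5.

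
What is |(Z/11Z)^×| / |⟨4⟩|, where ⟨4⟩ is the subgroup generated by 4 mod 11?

2

The order of 4 must divide φ(11) = 11 − 1 = 10 = 2 · 5.
Divisors of 10: 1, 2, 5, 10.
Evaluate successive powers at the divisors of 10:
4^1 ≡ 4
4^2 ≡ 5
4^5 ≡ 1
The order of 4 is 5, so the subgroup it generates has 5 elements.
The index is φ(11) / ord(4) = 10 / 5 = 2.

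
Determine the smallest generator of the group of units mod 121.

2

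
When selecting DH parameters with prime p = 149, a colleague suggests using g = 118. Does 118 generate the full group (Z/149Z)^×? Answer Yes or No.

φ(149) = 149 − 1 = 148 = 2^2 · 37.
118 is a primitive root mod 149 iff 118^(φ(149)/q) ≢ 1 for every prime q | φ(149), i.e. q ∈ {2, 37}.
118^74 ≡ 1 (mod 149)  [q = 2: ≡ 1 ✗]
118^4 ≡ 19 (mod 149)  [q = 37: ≢ 1 ✓]
Since 118^74 ≡ 1, the order of 118 divides 74 < 148, so 118 is not a primitive root.

No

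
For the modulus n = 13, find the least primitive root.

φ(13) = 13 − 1 = 12 = 2^2 · 3.
g is a primitive root iff g^(12/q) ≢ 1 (mod 13) for each prime q ∈ {2, 3}.
g = 2: 2^6 ≡ 12; 2^4 ≡ 3 — none is 1, so 2 is a primitive root.
So 2 is the smallest generator of (Z/13Z)^×.

2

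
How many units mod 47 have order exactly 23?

φ(47) = 47 − 1 = 46 = 2 · 23.
In a cyclic group of order 46, there are φ(d) elements of order d for each divisor d of 46, and zero for non-divisors.
23 | 46, and φ(23) = 23 − 1 = 22.

22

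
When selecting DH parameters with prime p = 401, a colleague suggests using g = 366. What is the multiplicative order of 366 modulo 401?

40

ord(366) | φ(401) = 401 − 1 = 400 = 2^4 · 5^2.
Divisors of 400: 1, 2, 4, 5, 8, 10, 16, 20, 25, 40, 50, 80, 100, 200, 400.
Compute 366^d (mod 401) for the divisors d until we hit 1:
366^1 ≡ 366 (mod 401)
366^2 ≡ 22 (mod 401)
366^4 ≡ 83 (mod 401)
366^5 ≡ 303 (mod 401)
366^8 ≡ 72 (mod 401)
366^10 ≡ 381 (mod 401)
366^16 ≡ 372 (mod 401)
366^20 ≡ 400 (mod 401)
366^25 ≡ 98 (mod 401)
366^40 ≡ 1 (mod 401) ✓
So ord_401(366) = 40.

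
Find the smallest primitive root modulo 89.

3

φ(89) = 89 − 1 = 88 = 2^3 · 11.
Test candidates g = 2, 3, … against the prime factors q ∈ {2, 11} of φ(89): g is a generator iff g^(88/q) ≢ 1 for every such q.
g = 2: 2^44 ≡ 1 — hits 1, so not a primitive root.
g = 3: 3^44 ≡ 88; 3^8 ≡ 64 — none is 1, so 3 is a primitive root.
The smallest primitive root modulo 89 is 3.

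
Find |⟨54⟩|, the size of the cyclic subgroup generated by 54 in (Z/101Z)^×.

25

The order of 54 must divide φ(101) = 101 − 1 = 100 = 2^2 · 5^2.
Divisors of 100: 1, 2, 4, 5, 10, 20, 25, 50, 100.
Evaluate successive powers at the divisors of 100:
54^1 ≡ 54 (mod 101)
54^2 ≡ 88 (mod 101)
54^4 ≡ 68 (mod 101)
54^5 ≡ 36 (mod 101)
54^10 ≡ 84 (mod 101)
54^20 ≡ 87 (mod 101)
54^25 ≡ 1 (mod 101) ✓
Hence ord(54) = 25.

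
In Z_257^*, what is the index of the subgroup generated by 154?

1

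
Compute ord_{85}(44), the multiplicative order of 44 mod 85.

By Lagrange's theorem, ord_85(44) divides φ(85) = φ(5·17) = (5−1)·(17−1) = 4·16 = 64 = 2^6.
Divisors of 64: 1, 2, 4, 8, 16, 32, 64.
Check 44^d mod 85 for each divisor in increasing order:
44^1 ≡ 44 (mod 85)
44^2 ≡ 66 (mod 85)
44^4 ≡ 21 (mod 85)
44^8 ≡ 16 (mod 85)
44^16 ≡ 1 (mod 85) ✓
Therefore the multiplicative order of 44 modulo 85 is 16.

16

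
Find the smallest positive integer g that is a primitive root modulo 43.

3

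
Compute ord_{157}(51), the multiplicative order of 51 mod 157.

The order of 51 must divide φ(157) = 157 − 1 = 156 = 2^2 · 3 · 13.
Divisors of 156: 1, 2, 3, 4, 6, 12, 13, 26, 39, 52, 78, 156.
Compute 51^d (mod 157) for the divisors d until we hit 1:
51^1 ≡ 51
51^2 ≡ 89
51^3 ≡ 143
51^4 ≡ 71
51^6 ≡ 39
51^12 ≡ 108
51^13 ≡ 13
51^26 ≡ 12
51^39 ≡ 156
51^52 ≡ 144
51^78 ≡ 1
The smallest such exponent is 78, so the order of 51 is 78.

78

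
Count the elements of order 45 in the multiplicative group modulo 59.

0

φ(59) = 59 − 1 = 58 = 2 · 29.
(Z/59Z)^× is cyclic (|G| = 58); a cyclic group of order m has exactly φ(d) elements of each order d | m, and none otherwise.
45 does not divide 58, so no element of (Z/59Z)^× has order 45.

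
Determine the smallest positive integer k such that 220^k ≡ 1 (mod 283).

Since 220 ∈ (Z/283Z)^×, its order divides φ(283) = 283 − 1 = 282 = 2 · 3 · 47.
Divisors of 282: 1, 2, 3, 6, 47, 94, 141, 282.
Compute 220^d (mod 283) for the divisors d until we hit 1:
220^1 ≡ 220 (mod 283)
220^2 ≡ 7 (mod 283)
220^3 ≡ 125 (mod 283)
220^6 ≡ 60 (mod 283)
220^47 ≡ 239 (mod 283)
220^94 ≡ 238 (mod 283)
220^141 ≡ 282 (mod 283)
220^282 ≡ 1 (mod 283) ✓
Hence ord(220) = 282.

282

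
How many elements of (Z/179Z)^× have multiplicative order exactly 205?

0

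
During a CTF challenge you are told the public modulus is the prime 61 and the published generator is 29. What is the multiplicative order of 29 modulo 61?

By Lagrange's theorem, ord_61(29) divides φ(61) = 61 − 1 = 60 = 2^2 · 3 · 5.
Divisors of 60: 1, 2, 3, 4, 5, 6, 10, 12, 15, 20, 30, 60.
Evaluate successive powers at the divisors of 60:
29^1 ≡ 29 (mod 61)
29^2 ≡ 48 (mod 61)
29^3 ≡ 50 (mod 61)
29^4 ≡ 47 (mod 61)
29^5 ≡ 21 (mod 61)
29^6 ≡ 60 (mod 61)
29^10 ≡ 14 (mod 61)
29^12 ≡ 1 (mod 61) ✓
Therefore the multiplicative order of 29 modulo 61 is 12.

12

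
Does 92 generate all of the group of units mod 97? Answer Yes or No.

Yes

φ(97) = 97 − 1 = 96 = 2^5 · 3.
It suffices to check that the order of 92 is not a proper divisor of 96: compute 92^(96/q) for q ∈ {2, 3}.
92^48 ≡ 96 (mod 97)  [q = 2: ≢ 1 ✓]
92^32 ≡ 35 (mod 97)  [q = 3: ≢ 1 ✓]
Every test exponent gives a nontrivial residue, hence 92 generates the full group.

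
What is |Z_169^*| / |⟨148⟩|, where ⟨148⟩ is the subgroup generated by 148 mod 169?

3

ord(148) | φ(169) = φ(13^2) = 13·(13−1) = 156 = 2^2 · 3 · 13.
Divisors of 156: 1, 2, 3, 4, 6, 12, 13, 26, 39, 52, 78, 156.
Test each divisor d:
148^1 ≡ 148 (mod 169)
148^2 ≡ 103 (mod 169)
148^3 ≡ 34 (mod 169)
148^4 ≡ 131 (mod 169)
148^6 ≡ 142 (mod 169)
148^12 ≡ 53 (mod 169)
148^13 ≡ 70 (mod 169)
148^26 ≡ 168 (mod 169)
148^39 ≡ 99 (mod 169)
148^52 ≡ 1 (mod 169) ✓
So ord_169(148) = 52, hence |⟨148⟩| = 52.
The index is φ(169) / ord(148) = 156 / 52 = 3.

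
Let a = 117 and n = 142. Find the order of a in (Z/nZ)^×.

By Lagrange's theorem, ord_142(117) divides φ(142) = φ(2)·φ(71) = 1·70 = 70 = 2 · 5 · 7.
Divisors of 70: 1, 2, 5, 7, 10, 14, 35, 70.
Evaluate successive powers at the divisors of 70:
117^1 ≡ 117 (mod 142)
117^2 ≡ 57 (mod 142)
117^5 ≡ 141 (mod 142)
117^7 ≡ 85 (mod 142)
117^10 ≡ 1 (mod 142) ✓
Therefore the multiplicative order of 117 modulo 142 is 10.

10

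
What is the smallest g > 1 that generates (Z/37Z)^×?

2

φ(37) = 37 − 1 = 36 = 2^2 · 3^2.
Test candidates g = 2, 3, … against the prime factors q ∈ {2, 3} of φ(37): g is a generator iff g^(36/q) ≢ 1 for every such q.
g = 2: 2^18 ≡ 36; 2^12 ≡ 26 — none is 1, so 2 is a primitive root.
Hence the least primitive root of 37 is 2.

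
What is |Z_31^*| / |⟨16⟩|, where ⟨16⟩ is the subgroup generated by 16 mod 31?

Since 16 ∈ (Z/31Z)^×, its order divides φ(31) = 31 − 1 = 30 = 2 · 3 · 5.
Divisors of 30: 1, 2, 3, 5, 6, 10, 15, 30.
Evaluate successive powers at the divisors of 30:
16^1 ≡ 16 (mod 31)
16^2 ≡ 8 (mod 31)
16^3 ≡ 4 (mod 31)
16^5 ≡ 1 (mod 31) ✓
Thus |⟨16⟩| = ord(16) = 5.
The index is φ(31) / ord(16) = 30 / 5 = 6.

6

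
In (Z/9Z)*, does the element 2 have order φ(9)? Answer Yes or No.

Yes

φ(9) = φ(3^2) = 3·(3−1) = 6 = 2 · 3.
Test 2^(6/q) mod 9 for each prime factor q of 6:
2^3 ≡ 8 (mod 9)  [q = 2: ≢ 1 ✓]
2^2 ≡ 4 (mod 9)  [q = 3: ≢ 1 ✓]
Every test exponent gives a nontrivial residue, hence 2 generates the full group.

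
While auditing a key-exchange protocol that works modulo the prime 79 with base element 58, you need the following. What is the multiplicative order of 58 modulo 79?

26

By Lagrange's theorem, ord_79(58) divides φ(79) = 79 − 1 = 78 = 2 · 3 · 13.
Divisors of 78: 1, 2, 3, 6, 13, 26, 39, 78.
Check 58^d mod 79 for each divisor in increasing order:
58^1 ≡ 58 (mod 79)
58^2 ≡ 46 (mod 79)
58^3 ≡ 61 (mod 79)
58^6 ≡ 8 (mod 79)
58^13 ≡ 78 (mod 79)
58^26 ≡ 1 (mod 79) ✓
Therefore the multiplicative order of 58 modulo 79 is 26.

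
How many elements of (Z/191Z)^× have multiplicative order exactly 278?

0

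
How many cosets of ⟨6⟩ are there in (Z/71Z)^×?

2

Since 6 ∈ (Z/71Z)^×, its order divides φ(71) = 71 − 1 = 70 = 2 · 5 · 7.
Divisors of 70: 1, 2, 5, 7, 10, 14, 35, 70.
Check 6^d mod 71 for each divisor in increasing order:
6^1 ≡ 6
6^2 ≡ 36
6^5 ≡ 37
6^7 ≡ 54
6^10 ≡ 20
6^14 ≡ 5
6^35 ≡ 1
So ord_71(6) = 35, hence |⟨6⟩| = 35.
[(Z/71Z)^× : ⟨6⟩] = 70/35 = 2.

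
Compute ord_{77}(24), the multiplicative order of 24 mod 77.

30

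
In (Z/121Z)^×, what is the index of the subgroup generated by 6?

Since 6 ∈ (Z/121Z)^×, its order divides φ(121) = φ(11^2) = 11·(11−1) = 110 = 2 · 5 · 11.
Divisors of 110: 1, 2, 5, 10, 11, 22, 55, 110.
Compute 6^d (mod 121) for the divisors d until we hit 1:
6^1 ≡ 6
6^2 ≡ 36
6^5 ≡ 32
6^10 ≡ 56
6^11 ≡ 94
6^22 ≡ 3
6^55 ≡ 120
6^110 ≡ 1
Thus |⟨6⟩| = ord(6) = 110.
[(Z/121Z)^× : ⟨6⟩] = 110/110 = 1.

1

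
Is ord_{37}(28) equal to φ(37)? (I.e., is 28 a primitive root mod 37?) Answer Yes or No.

φ(37) = 37 − 1 = 36 = 2^2 · 3^2.
28 is a primitive root mod 37 iff 28^(φ(37)/q) ≢ 1 for every prime q | φ(37), i.e. q ∈ {2, 3}.
28^18 ≡ 1 (mod 37)  [q = 2: ≡ 1 ✗]
28^12 ≡ 26 (mod 37)  [q = 3: ≢ 1 ✓]
Since 28^18 ≡ 1, the order of 28 divides 18 < 36, so 28 is not a primitive root.

No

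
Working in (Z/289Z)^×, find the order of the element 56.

ord(56) | φ(289) = φ(17^2) = 17·(17−1) = 272 = 2^4 · 17.
Divisors of 272: 1, 2, 4, 8, 16, 17, 34, 68, 136, 272.
Compute 56^d (mod 289) for the divisors d until we hit 1:
56^1 ≡ 56 (mod 289)
56^2 ≡ 246 (mod 289)
56^4 ≡ 115 (mod 289)
56^8 ≡ 220 (mod 289)
56^16 ≡ 137 (mod 289)
56^17 ≡ 158 (mod 289)
56^34 ≡ 110 (mod 289)
56^68 ≡ 251 (mod 289)
56^136 ≡ 288 (mod 289)
56^272 ≡ 1 (mod 289) ✓
So ord_289(56) = 272.

272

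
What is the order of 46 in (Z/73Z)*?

4

ord(46) | φ(73) = 73 − 1 = 72 = 2^3 · 3^2.
Divisors of 72: 1, 2, 3, 4, 6, 8, 9, 12, 18, 24, 36, 72.
Check 46^d mod 73 for each divisor in increasing order:
46^1 ≡ 46
46^2 ≡ 72
46^3 ≡ 27
46^4 ≡ 1
Therefore the multiplicative order of 46 modulo 73 is 4.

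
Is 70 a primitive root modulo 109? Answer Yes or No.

φ(109) = 109 − 1 = 108 = 2^2 · 3^3.
It suffices to check that the order of 70 is not a proper divisor of 108: compute 70^(108/q) for q ∈ {2, 3}.
70^54 ≡ 108 (mod 109)  [q = 2: ≢ 1 ✓]
70^36 ≡ 45 (mod 109)  [q = 3: ≢ 1 ✓]
All checks pass, so 70 has order 108 and is a primitive root modulo 109.

Yes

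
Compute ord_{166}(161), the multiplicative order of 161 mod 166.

41

By Lagrange's theorem, ord_166(161) divides φ(166) = φ(2)·φ(83) = 1·82 = 82 = 2 · 41.
Divisors of 82: 1, 2, 41, 82.
Compute 161^d (mod 166) for the divisors d until we hit 1:
161^1 ≡ 161 (mod 166)
161^2 ≡ 25 (mod 166)
161^41 ≡ 1 (mod 166) ✓
The smallest such exponent is 41, so the order of 161 is 41.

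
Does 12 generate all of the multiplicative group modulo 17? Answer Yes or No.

Yes

φ(17) = 17 − 1 = 16 = 2^4.
12 is a primitive root mod 17 iff 12^(φ(17)/q) ≢ 1 for every prime q | φ(17), i.e. q ∈ {2}.
12^8 ≡ 16 (mod 17)  [q = 2: ≢ 1 ✓]
All checks pass, so 12 has order 16 and is a primitive root modulo 17.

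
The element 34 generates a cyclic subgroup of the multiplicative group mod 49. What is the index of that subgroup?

The order of 34 must divide φ(49) = φ(7^2) = 7·(7−1) = 42 = 2 · 3 · 7.
Divisors of 42: 1, 2, 3, 6, 7, 14, 21, 42.
Check 34^d mod 49 for each divisor in increasing order:
34^1 ≡ 34 (mod 49)
34^2 ≡ 29 (mod 49)
34^3 ≡ 6 (mod 49)
34^6 ≡ 36 (mod 49)
34^7 ≡ 48 (mod 49)
34^14 ≡ 1 (mod 49) ✓
The order of 34 is 14, so the subgroup it generates has 14 elements.
[(Z/49Z)^× : ⟨34⟩] = 42/14 = 3.

3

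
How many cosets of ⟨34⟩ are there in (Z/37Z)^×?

4

ord(34) | φ(37) = 37 − 1 = 36 = 2^2 · 3^2.
Divisors of 36: 1, 2, 3, 4, 6, 9, 12, 18, 36.
Test each divisor d:
34^1 ≡ 34
34^2 ≡ 9
34^3 ≡ 10
34^4 ≡ 7
34^6 ≡ 26
34^9 ≡ 1
So ord_37(34) = 9, hence |⟨34⟩| = 9.
[(Z/37Z)^× : ⟨34⟩] = 36/9 = 4.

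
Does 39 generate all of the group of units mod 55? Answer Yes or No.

No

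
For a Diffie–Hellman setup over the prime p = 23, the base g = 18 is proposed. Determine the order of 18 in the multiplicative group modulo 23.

The order of 18 must divide φ(23) = 23 − 1 = 22 = 2 · 11.
Divisors of 22: 1, 2, 11, 22.
Check 18^d mod 23 for each divisor in increasing order:
18^1 ≡ 18 (mod 23)
18^2 ≡ 2 (mod 23)
18^11 ≡ 1 (mod 23) ✓
The smallest such exponent is 11, so the order of 18 is 11.

11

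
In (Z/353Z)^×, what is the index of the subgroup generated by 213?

16

The order of 213 must divide φ(353) = 353 − 1 = 352 = 2^5 · 11.
Divisors of 352: 1, 2, 4, 8, 11, 16, 22, 32, 44, 88, 176, 352.
Check 213^d mod 353 for each divisor in increasing order:
213^1 ≡ 213 (mod 353)
213^2 ≡ 185 (mod 353)
213^4 ≡ 337 (mod 353)
213^8 ≡ 256 (mod 353)
213^11 ≡ 352 (mod 353)
213^16 ≡ 231 (mod 353)
213^22 ≡ 1 (mod 353) ✓
So ord_353(213) = 22, hence |⟨213⟩| = 22.
The index is φ(353) / ord(213) = 352 / 22 = 16.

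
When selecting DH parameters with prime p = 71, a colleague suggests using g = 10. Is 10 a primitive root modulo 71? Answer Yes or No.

φ(71) = 71 − 1 = 70 = 2 · 5 · 7.
An element g generates (Z/71Z)^× iff g^(70/q) ≢ 1 (mod 71) for each prime q ∈ {2, 5, 7}.
10^35 ≡ 1 (mod 71)  [q = 2: ≡ 1 ✗]
10^14 ≡ 25 (mod 71)  [q = 5: ≢ 1 ✓]
10^10 ≡ 30 (mod 71)  [q = 7: ≢ 1 ✓]
The check at q = 2 fails, so 10 generates a proper subgroup.

No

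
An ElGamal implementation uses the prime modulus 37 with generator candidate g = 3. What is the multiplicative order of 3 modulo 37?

Since 3 ∈ (Z/37Z)^×, its order divides φ(37) = 37 − 1 = 36 = 2^2 · 3^2.
Divisors of 36: 1, 2, 3, 4, 6, 9, 12, 18, 36.
Evaluate successive powers at the divisors of 36:
3^1 ≡ 3 (mod 37)
3^2 ≡ 9 (mod 37)
3^3 ≡ 27 (mod 37)
3^4 ≡ 7 (mod 37)
3^6 ≡ 26 (mod 37)
3^9 ≡ 36 (mod 37)
3^12 ≡ 10 (mod 37)
3^18 ≡ 1 (mod 37) ✓
Therefore the multiplicative order of 3 modulo 37 is 18.

18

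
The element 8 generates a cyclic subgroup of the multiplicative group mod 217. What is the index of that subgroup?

36

By Lagrange's theorem, ord_217(8) divides φ(217) = φ(7·31) = (7−1)·(31−1) = 6·30 = 180 = 2^2 · 3^2 · 5.
Divisors of 180: 1, 2, 3, 4, 5, 6, 9, 10, 12, 15, 18, 20, 30, 36, 45, 60, 90, 180.
Check 8^d mod 217 for each divisor in increasing order:
8^1 ≡ 8 (mod 217)
8^2 ≡ 64 (mod 217)
8^3 ≡ 78 (mod 217)
8^4 ≡ 190 (mod 217)
8^5 ≡ 1 (mod 217) ✓
The order of 8 is 5, so the subgroup it generates has 5 elements.
The index is φ(217) / ord(8) = 180 / 5 = 36.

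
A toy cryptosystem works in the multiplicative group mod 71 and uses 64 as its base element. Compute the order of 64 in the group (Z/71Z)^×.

35

ord(64) | φ(71) = 71 − 1 = 70 = 2 · 5 · 7.
Divisors of 70: 1, 2, 5, 7, 10, 14, 35, 70.
Check 64^d mod 71 for each divisor in increasing order:
64^1 ≡ 64 (mod 71)
64^2 ≡ 49 (mod 71)
64^5 ≡ 20 (mod 71)
64^7 ≡ 57 (mod 71)
64^10 ≡ 45 (mod 71)
64^14 ≡ 54 (mod 71)
64^35 ≡ 1 (mod 71) ✓
Therefore the multiplicative order of 64 modulo 71 is 35.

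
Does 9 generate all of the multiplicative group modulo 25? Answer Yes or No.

No

φ(25) = φ(5^2) = 5·(5−1) = 20 = 2^2 · 5.
It suffices to check that the order of 9 is not a proper divisor of 20: compute 9^(20/q) for q ∈ {2, 5}.
9^10 ≡ 1 (mod 25)  [q = 2: ≡ 1 ✗]
9^4 ≡ 11 (mod 25)  [q = 5: ≢ 1 ✓]
9^10 ≡ 1 shows ord(9) | 10, strictly less than φ(25); not a primitive root.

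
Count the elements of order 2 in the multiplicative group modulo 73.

1

φ(73) = 73 − 1 = 72 = 2^3 · 3^2.
In a cyclic group of order 72, there are φ(d) elements of order d for each divisor d of 72, and zero for non-divisors.
2 | 72, and φ(2) = 2 − 1 = 1.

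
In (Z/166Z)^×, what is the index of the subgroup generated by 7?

2

The order of 7 must divide φ(166) = φ(2)·φ(83) = 1·82 = 82 = 2 · 41.
Divisors of 82: 1, 2, 41, 82.
Evaluate successive powers at the divisors of 82:
7^1 ≡ 7 (mod 166)
7^2 ≡ 49 (mod 166)
7^41 ≡ 1 (mod 166) ✓
Thus |⟨7⟩| = ord(7) = 41.
[(Z/166Z)^× : ⟨7⟩] = 82/41 = 2.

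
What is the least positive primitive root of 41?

6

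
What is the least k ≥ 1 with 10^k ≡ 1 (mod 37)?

3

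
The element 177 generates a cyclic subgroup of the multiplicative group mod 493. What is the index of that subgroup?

Since 177 ∈ (Z/493Z)^×, its order divides φ(493) = φ(17·29) = (17−1)·(29−1) = 16·28 = 448 = 2^6 · 7.
Divisors of 448: 1, 2, 4, 7, 8, 14, 16, 28, 32, 56, 64, 112, 224, 448.
Test each divisor d:
177^1 ≡ 177 (mod 493)
177^2 ≡ 270 (mod 493)
177^4 ≡ 429 (mod 493)
177^7 ≡ 12 (mod 493)
177^8 ≡ 152 (mod 493)
177^14 ≡ 144 (mod 493)
177^16 ≡ 426 (mod 493)
177^28 ≡ 30 (mod 493)
177^32 ≡ 52 (mod 493)
177^56 ≡ 407 (mod 493)
177^64 ≡ 239 (mod 493)
177^112 ≡ 1 (mod 493) ✓
The order of 177 is 112, so the subgroup it generates has 112 elements.
Index = |(Z/493Z)^×| / |⟨177⟩| = 448 / 112 = 4.

4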